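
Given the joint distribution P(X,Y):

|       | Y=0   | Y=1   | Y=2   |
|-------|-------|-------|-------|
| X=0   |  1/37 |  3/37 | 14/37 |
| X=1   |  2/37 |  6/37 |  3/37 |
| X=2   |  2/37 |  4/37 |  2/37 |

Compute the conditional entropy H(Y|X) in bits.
1.2105 bits

H(Y|X) = H(X,Y) - H(X)

H(X,Y) = -Σ_{x,y} P(x,y) log₂ P(x,y). Per-cell terms -P(x,y)·log₂P(x,y):
  X=0: 0.140796, 0.293878, 0.530524
  X=1: 0.227538, 0.425593, 0.293878
  X=2: 0.227538, 0.346968, 0.227538
Sum of the 9 terms: H(X,Y) = 2.71425 bits

Marginal of X (row sums):
  P(X=0) = 1/37 + 3/37 + 14/37 = 18/37
  P(X=1) = 2/37 + 6/37 + 3/37 = 11/37
  P(X=2) = 2/37 + 4/37 + 2/37 = 8/37
H(X) = -[(18/37)·log₂(18/37) + (11/37)·log₂(11/37) + (8/37)·log₂(8/37)]
  = 0.505717 + 0.520277 + 0.477720 = 1.50371 bits

H(Y|X) = H(X,Y) - H(X) = 2.71425 - 1.50371 = 1.2105 bits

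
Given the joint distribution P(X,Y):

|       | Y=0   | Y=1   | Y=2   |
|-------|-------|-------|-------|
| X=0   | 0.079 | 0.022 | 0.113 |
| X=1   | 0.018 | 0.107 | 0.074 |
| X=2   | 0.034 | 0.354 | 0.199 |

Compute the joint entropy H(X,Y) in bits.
2.6529 bits

H(X,Y) = -Σ_{x,y} P(x,y) log₂ P(x,y). Per-cell terms -P(x,y)·log₂P(x,y):
  X=0: 0.28930, 0.12114, 0.35545
  X=1: 0.10433, 0.34500, 0.27797
  X=2: 0.16586, 0.53036, 0.46350
Sum of the 9 terms: H(X,Y) = 2.6529 bits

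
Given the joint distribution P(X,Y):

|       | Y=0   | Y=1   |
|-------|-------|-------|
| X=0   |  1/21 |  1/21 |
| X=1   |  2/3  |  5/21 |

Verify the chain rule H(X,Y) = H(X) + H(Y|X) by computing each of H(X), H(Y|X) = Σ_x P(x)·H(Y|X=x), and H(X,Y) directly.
H(X) = 0.4537 bits, H(Y|X) = 0.8475 bits, H(X,Y) = 1.3012 bits

Marginal of X (row sums):
  P(X=0) = 1/21 + 1/21 = 2/21
  P(X=1) = 2/3 + 5/21 = 19/21
H(X) = -[(2/21)·log₂(2/21) + (19/21)·log₂(19/21)]
  = 0.323078 + 0.130638 = 0.4537 bits

H(Y|X) = Σ_x P(x)·H(Y|X=x):
  X=0: P(X=0) = 2/21, P(Y|X=0) = (1/2, 1/2) → H(Y|X=0) = 1.000000
  X=1: P(X=1) = 19/21, P(Y|X=1) = (14/19, 5/19) → H(Y|X=1) = 0.831474
H(Y|X) = (2/21)·1.000000 + (19/21)·0.831474 = 0.8475 bits

H(X,Y) = -Σ_{x,y} P(x,y) log₂ P(x,y). Per-cell terms -P(x,y)·log₂P(x,y):
  X=0: 0.209158, 0.209158
  X=1: 0.389975, 0.492950
Sum of the 4 terms: H(X,Y) = 1.3012 bits

Chain rule check:
  H(X) + H(Y|X) = 0.4537 + 0.8475 = 1.3012 bits
  H(X,Y) = 1.3012 bits
✓ Chain rule verified.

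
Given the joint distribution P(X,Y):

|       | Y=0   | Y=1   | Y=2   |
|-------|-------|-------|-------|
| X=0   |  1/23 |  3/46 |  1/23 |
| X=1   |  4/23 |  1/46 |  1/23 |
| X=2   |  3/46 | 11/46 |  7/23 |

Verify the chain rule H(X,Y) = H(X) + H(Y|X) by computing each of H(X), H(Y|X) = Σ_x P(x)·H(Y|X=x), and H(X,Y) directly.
H(X) = 1.3429 bits, H(Y|X) = 1.3358 bits, H(X,Y) = 2.6786 bits

Marginal of X (row sums):
  P(X=0) = 1/23 + 3/46 + 1/23 = 7/46
  P(X=1) = 4/23 + 1/46 + 1/23 = 11/46
  P(X=2) = 3/46 + 11/46 + 7/23 = 14/23
H(X) = -[(7/46)·log₂(7/46) + (11/46)·log₂(11/46) + (14/23)·log₂(14/23)]
  = 0.413336 + 0.493596 + 0.435952 = 1.3429 bits

H(Y|X) = Σ_x P(x)·H(Y|X=x):
  X=0: P(X=0) = 7/46, P(Y|X=0) = (2/7, 3/7, 2/7) → H(Y|X=0) = 1.556657
  X=1: P(X=1) = 11/46, P(Y|X=1) = (8/11, 1/11, 2/11) → H(Y|X=1) = 1.095795
  X=2: P(X=2) = 14/23, P(Y|X=2) = (3/28, 11/28, 1/2) → H(Y|X=2) = 1.374798
H(Y|X) = (7/46)·1.556657 + (11/46)·1.095795 + (14/23)·1.374798 = 1.3358 bits

H(X,Y) = -Σ_{x,y} P(x,y) log₂ P(x,y). Per-cell terms -P(x,y)·log₂P(x,y):
  X=0: 0.196677, 0.256865, 0.196677
  X=1: 0.438880, 0.120077, 0.196677
  X=2: 0.256865, 0.493596, 0.522324
Sum of the 9 terms: H(X,Y) = 2.6786 bits

Chain rule check:
  H(X) + H(Y|X) = 1.3429 + 1.3358 = 2.6787 bits
  H(X,Y) = 2.6786 bits
✓ Chain rule verified (Δ = 0.0001 is 4-dp rounding noise: each of the three values was rounded independently).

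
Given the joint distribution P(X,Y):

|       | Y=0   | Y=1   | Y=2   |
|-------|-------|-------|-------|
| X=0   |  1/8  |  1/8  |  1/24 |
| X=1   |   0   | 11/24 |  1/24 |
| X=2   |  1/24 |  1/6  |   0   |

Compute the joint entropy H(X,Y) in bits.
2.2698 bits

H(X,Y) = -Σ_{x,y} P(x,y) log₂ P(x,y). Per-cell terms -P(x,y)·log₂P(x,y):
  X=0: 0.37500, 0.37500, 0.19104
  X=1: 0.00000, 0.51587, 0.19104
  X=2: 0.19104, 0.43083, 0.00000
  (cells with P = 0 contribute 0)
Sum of the 9 terms: H(X,Y) = 2.2698 bits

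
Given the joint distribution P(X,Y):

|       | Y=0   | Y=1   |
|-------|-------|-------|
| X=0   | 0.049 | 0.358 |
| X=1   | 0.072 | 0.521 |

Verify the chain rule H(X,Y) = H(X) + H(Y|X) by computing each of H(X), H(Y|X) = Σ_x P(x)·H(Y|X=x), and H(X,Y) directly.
H(X) = 0.9749 bits, H(Y|X) = 0.5322 bits, H(X,Y) = 1.5071 bits

Marginal of X (row sums):
  P(X=0) = 0.049 + 0.358 = 0.407
  P(X=1) = 0.072 + 0.521 = 0.593
H(X) = -[0.407·log₂(0.407) + 0.593·log₂(0.593)]
  = 0.5278 + 0.4471 = 0.9749 bits

H(Y|X) = Σ_x P(x)·H(Y|X=x):
  X=0: P(X=0) = 0.407, P(Y|X=0) = (49/407, 358/407) → H(Y|X=0) = 0.5305
  X=1: P(X=1) = 0.593, P(Y|X=1) = (72/593, 521/593) → H(Y|X=1) = 0.5334
H(Y|X) = 0.407·0.5305 + 0.593·0.5334 = 0.5322 bits

H(X,Y) = -Σ_{x,y} P(x,y) log₂ P(x,y). Per-cell terms -P(x,y)·log₂P(x,y):
  X=0: 0.2132, 0.5305
  X=1: 0.2733, 0.4901
Sum of the 4 terms: H(X,Y) = 1.5071 bits

Chain rule check:
  H(X) + H(Y|X) = 0.9749 + 0.5322 = 1.5071 bits
  H(X,Y) = 1.5071 bits
✓ Chain rule verified.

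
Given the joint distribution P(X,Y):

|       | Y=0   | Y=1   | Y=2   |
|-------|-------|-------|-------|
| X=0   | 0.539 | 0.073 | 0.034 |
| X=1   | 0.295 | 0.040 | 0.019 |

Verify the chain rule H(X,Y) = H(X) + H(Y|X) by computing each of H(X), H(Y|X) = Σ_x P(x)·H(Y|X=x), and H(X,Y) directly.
H(X) = 0.9376 bits, H(Y|X) = 0.7985 bits, H(X,Y) = 1.7361 bits

Marginal of X (row sums):
  P(X=0) = 0.539 + 0.073 + 0.034 = 0.646
  P(X=1) = 0.295 + 0.040 + 0.019 = 0.354
H(X) = -[0.646·log₂(0.646) + 0.354·log₂(0.354)]
  = 0.4072 + 0.5304 = 0.9376 bits

H(Y|X) = Σ_x P(x)·H(Y|X=x):
  X=0: P(X=0) = 0.646, P(Y|X=0) = (539/646, 73/646, 1/19) → H(Y|X=0) = 0.7970
  X=1: P(X=1) = 0.354, P(Y|X=1) = (5/6, 20/177, 19/354) → H(Y|X=1) = 0.8011
H(Y|X) = 0.646·0.7970 + 0.354·0.8011 = 0.7985 bits

H(X,Y) = -Σ_{x,y} P(x,y) log₂ P(x,y). Per-cell terms -P(x,y)·log₂P(x,y):
  X=0: 0.4806, 0.2756, 0.1659
  X=1: 0.5196, 0.1858, 0.1086
Sum of the 6 terms: H(X,Y) = 1.7361 bits

Chain rule check:
  H(X) + H(Y|X) = 0.9376 + 0.7985 = 1.7361 bits
  H(X,Y) = 1.7361 bits
✓ Chain rule verified.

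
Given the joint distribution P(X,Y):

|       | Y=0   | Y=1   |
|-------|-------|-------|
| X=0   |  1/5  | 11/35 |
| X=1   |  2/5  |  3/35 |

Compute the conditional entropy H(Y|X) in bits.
0.8224 bits

H(Y|X) = H(X,Y) - H(X)

H(X,Y) = -Σ_{x,y} P(x,y) log₂ P(x,y). Per-cell terms -P(x,y)·log₂P(x,y):
  X=0: 0.4644, 0.5248
  X=1: 0.5288, 0.3038
Sum of the 4 terms: H(X,Y) = 1.8218 bits

Marginal of X (row sums):
  P(X=0) = 1/5 + 11/35 = 18/35
  P(X=1) = 2/5 + 3/35 = 17/35
H(X) = -[(18/35)·log₂(18/35) + (17/35)·log₂(17/35)]
  = 0.4934 + 0.5060 = 0.9994 bits

H(Y|X) = H(X,Y) - H(X) = 1.8218 - 0.9994 = 0.8224 bits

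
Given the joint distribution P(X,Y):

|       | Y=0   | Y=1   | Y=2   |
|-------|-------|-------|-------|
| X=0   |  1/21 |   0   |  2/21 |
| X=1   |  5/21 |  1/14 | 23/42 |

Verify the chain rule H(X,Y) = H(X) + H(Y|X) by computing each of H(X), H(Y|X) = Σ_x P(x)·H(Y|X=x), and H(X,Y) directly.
H(X) = 0.5917 bits, H(Y|X) = 1.1812 bits, H(X,Y) = 1.7729 bits

Marginal of X (row sums):
  P(X=0) = 1/21 + 0 + 2/21 = 1/7
  P(X=1) = 5/21 + 1/14 + 23/42 = 6/7
H(X) = -[(1/7)·log₂(1/7) + (6/7)·log₂(6/7)]
  = 0.4011 + 0.1906 = 0.5917 bits

H(Y|X) = Σ_x P(x)·H(Y|X=x):
  X=0: P(X=0) = 1/7, P(Y|X=0) = (1/3, 0, 2/3) → H(Y|X=0) = 0.9183
  X=1: P(X=1) = 6/7, P(Y|X=1) = (5/18, 1/12, 23/36) → H(Y|X=1) = 1.2250
H(Y|X) = (1/7)·0.9183 + (6/7)·1.2250 = 1.1812 bits

H(X,Y) = -Σ_{x,y} P(x,y) log₂ P(x,y). Per-cell terms -P(x,y)·log₂P(x,y):
  X=0: 0.2092, 0.0000, 0.3231
  X=1: 0.4929, 0.2720, 0.4757
  (cells with P = 0 contribute 0)
Sum of the 6 terms: H(X,Y) = 1.7729 bits

Chain rule check:
  H(X) + H(Y|X) = 0.5917 + 1.1812 = 1.7729 bits
  H(X,Y) = 1.7729 bits
✓ Chain rule verified.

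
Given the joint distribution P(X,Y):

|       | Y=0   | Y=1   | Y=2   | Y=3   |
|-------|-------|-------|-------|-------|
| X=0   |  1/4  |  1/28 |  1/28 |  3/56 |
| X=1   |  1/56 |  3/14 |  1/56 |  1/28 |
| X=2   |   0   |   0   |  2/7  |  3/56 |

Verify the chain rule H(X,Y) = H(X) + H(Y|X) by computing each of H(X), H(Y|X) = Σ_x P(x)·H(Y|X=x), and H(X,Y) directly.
H(X) = 1.5761 bits, H(Y|X) = 1.0914 bits, H(X,Y) = 2.6675 bits

Marginal of X (row sums):
  P(X=0) = 1/4 + 1/28 + 1/28 + 3/56 = 3/8
  P(X=1) = 1/56 + 3/14 + 1/56 + 1/28 = 2/7
  P(X=2) = 0 + 0 + 2/7 + 3/56 = 19/56
H(X) = -[(3/8)·log₂(3/8) + (2/7)·log₂(2/7) + (19/56)·log₂(19/56)]
  = 0.5306 + 0.5164 + 0.5291 = 1.5761 bits

H(Y|X) = Σ_x P(x)·H(Y|X=x):
  X=0: P(X=0) = 3/8, P(Y|X=0) = (2/3, 2/21, 2/21, 1/7) → H(Y|X=0) = 1.4372
  X=1: P(X=1) = 2/7, P(Y|X=1) = (1/16, 3/4, 1/16, 1/8) → H(Y|X=1) = 1.1863
  X=2: P(X=2) = 19/56, P(Y|X=2) = (0, 0, 16/19, 3/19) → H(Y|X=2) = 0.6292
H(Y|X) = (3/8)·1.4372 + (2/7)·1.1863 + (19/56)·0.6292 = 1.0914 bits

H(X,Y) = -Σ_{x,y} P(x,y) log₂ P(x,y). Per-cell terms -P(x,y)·log₂P(x,y):
  X=0: 0.5000, 0.1717, 0.1717, 0.2262
  X=1: 0.1037, 0.4762, 0.1037, 0.1717
  X=2: 0.0000, 0.0000, 0.5164, 0.2262
  (cells with P = 0 contribute 0)
Sum of the 12 terms: H(X,Y) = 2.6675 bits

Chain rule check:
  H(X) + H(Y|X) = 1.5761 + 1.0914 = 2.6675 bits
  H(X,Y) = 2.6675 bits
✓ Chain rule verified.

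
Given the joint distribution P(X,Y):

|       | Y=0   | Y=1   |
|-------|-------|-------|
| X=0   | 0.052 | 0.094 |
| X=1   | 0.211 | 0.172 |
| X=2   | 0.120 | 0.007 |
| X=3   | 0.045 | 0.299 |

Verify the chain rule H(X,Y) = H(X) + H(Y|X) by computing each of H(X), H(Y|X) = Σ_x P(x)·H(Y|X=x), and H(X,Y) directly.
H(X) = 1.8433 bits, H(Y|X) = 0.7489 bits, H(X,Y) = 2.5922 bits

Marginal of X (row sums):
  P(X=0) = 0.052 + 0.094 = 0.146
  P(X=1) = 0.211 + 0.172 = 0.383
  P(X=2) = 0.120 + 0.007 = 0.127
  P(X=3) = 0.045 + 0.299 = 0.344
H(X) = -[0.146·log₂(0.146) + 0.383·log₂(0.383) + 0.127·log₂(0.127) + 0.344·log₂(0.344)]
  = 0.4053 + 0.5303 + 0.3781 + 0.5296 = 1.8433 bits

H(Y|X) = Σ_x P(x)·H(Y|X=x):
  X=0: P(X=0) = 0.146, P(Y|X=0) = (26/73, 47/73) → H(Y|X=0) = 0.9395
  X=1: P(X=1) = 0.383, P(Y|X=1) = (211/383, 172/383) → H(Y|X=1) = 0.9925
  X=2: P(X=2) = 0.127, P(Y|X=2) = (120/127, 7/127) → H(Y|X=2) = 0.3078
  X=3: P(X=3) = 0.344, P(Y|X=3) = (45/344, 299/344) → H(Y|X=3) = 0.5597
H(Y|X) = 0.146·0.9395 + 0.383·0.9925 + 0.127·0.3078 + 0.344·0.5597 = 0.7489 bits

H(X,Y) = -Σ_{x,y} P(x,y) log₂ P(x,y). Per-cell terms -P(x,y)·log₂P(x,y):
  X=0: 0.2218, 0.3207
  X=1: 0.4736, 0.4368
  X=2: 0.3671, 0.0501
  X=3: 0.2013, 0.5208
Sum of the 8 terms: H(X,Y) = 2.5922 bits

Chain rule check:
  H(X) + H(Y|X) = 1.8433 + 0.7489 = 2.5922 bits
  H(X,Y) = 2.5922 bits
✓ Chain rule verified.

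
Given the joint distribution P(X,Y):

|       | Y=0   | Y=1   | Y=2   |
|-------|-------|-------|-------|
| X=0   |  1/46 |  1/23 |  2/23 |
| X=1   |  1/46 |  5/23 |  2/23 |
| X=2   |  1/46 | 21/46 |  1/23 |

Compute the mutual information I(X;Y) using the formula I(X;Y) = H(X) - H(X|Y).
0.1480 bits

I(X;Y) = H(X) - H(X|Y)

Marginal of X (row sums):
  P(X=0) = 1/46 + 1/23 + 2/23 = 7/46
  P(X=1) = 1/46 + 5/23 + 2/23 = 15/46
  P(X=2) = 1/46 + 21/46 + 1/23 = 12/23
H(X) = -[(7/46)·log₂(7/46) + (15/46)·log₂(15/46) + (12/23)·log₂(12/23)]
  = 0.4133 + 0.5272 + 0.4897 = 1.4302 bits

Marginal of Y (column sums):
  P(Y=0) = 1/46 + 1/46 + 1/46 = 3/46
  P(Y=1) = 1/23 + 5/23 + 21/46 = 33/46
  P(Y=2) = 2/23 + 2/23 + 1/23 = 5/23
H(X|Y) = Σ_y P(y)·H(X|Y=y):
  Y=0: P(Y=0) = 3/46, P(X|Y=0) = (1/3, 1/3, 1/3) → H(X|Y=0) = 1.5850
  Y=1: P(Y=1) = 33/46, P(X|Y=1) = (2/33, 10/33, 7/11) → H(X|Y=1) = 1.1820
  Y=2: P(Y=2) = 5/23, P(X|Y=2) = (2/5, 2/5, 1/5) → H(X|Y=2) = 1.5219
H(X|Y) = (3/46)·1.5850 + (33/46)·1.1820 + (5/23)·1.5219 = 1.2822 bits

I(X;Y) = H(X) - H(X|Y) = 1.4302 - 1.2822 = 0.1480 bits

Cross-check via I(X;Y) = H(X) + H(Y) - H(X,Y): computing H(Y) from the column sums and H(X,Y) from the 9 cells in the same way gives H(Y) = 1.0792 bits and H(X,Y) = 2.3614 bits, so
I(X;Y) = 1.4302 + 1.0792 - 2.3614 = 0.1480 bits ✓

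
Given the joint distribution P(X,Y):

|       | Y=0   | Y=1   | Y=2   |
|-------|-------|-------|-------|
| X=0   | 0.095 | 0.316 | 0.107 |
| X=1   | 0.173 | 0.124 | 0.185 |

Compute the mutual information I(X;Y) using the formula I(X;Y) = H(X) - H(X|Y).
0.0934 bits

I(X;Y) = H(X) - H(X|Y)

Marginal of X (row sums):
  P(X=0) = 0.095 + 0.316 + 0.107 = 0.518
  P(X=1) = 0.173 + 0.124 + 0.185 = 0.482
H(X) = -[0.518·log₂(0.518) + 0.482·log₂(0.482)]
  = 0.49157 + 0.50750 = 0.9991 bits

Marginal of Y (column sums):
  P(Y=0) = 0.095 + 0.173 = 0.268
  P(Y=1) = 0.316 + 0.124 = 0.440
  P(Y=2) = 0.107 + 0.185 = 0.292
H(X|Y) = Σ_y P(y)·H(X|Y=y):
  Y=0: P(Y=0) = 0.268, P(X|Y=0) = (95/268, 173/268) → H(X|Y=0) = 0.93800
  Y=1: P(Y=1) = 0.440, P(X|Y=1) = (79/110, 31/110) → H(X|Y=1) = 0.85792
  Y=2: P(Y=2) = 0.292, P(X|Y=2) = (107/292, 185/292) → H(X|Y=2) = 0.94790
H(X|Y) = 0.268·0.93800 + 0.440·0.85792 + 0.292·0.94790 = 0.9057 bits

I(X;Y) = H(X) - H(X|Y) = 0.9991 - 0.9057 = 0.0934 bits

Cross-check via I(X;Y) = H(X) + H(Y) - H(X,Y): computing H(Y) from the column sums and H(X,Y) from the 6 cells in the same way gives H(Y) = 1.5488 bits and H(X,Y) = 2.4545 bits, so
I(X;Y) = 0.9991 + 1.5488 - 2.4545 = 0.0934 bits ✓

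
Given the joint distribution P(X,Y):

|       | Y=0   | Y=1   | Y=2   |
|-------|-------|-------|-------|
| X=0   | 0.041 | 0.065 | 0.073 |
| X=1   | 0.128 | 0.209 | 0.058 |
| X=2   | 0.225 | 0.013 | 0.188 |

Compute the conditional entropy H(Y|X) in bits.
1.3317 bits

H(Y|X) = H(X,Y) - H(X)

H(X,Y) = -Σ_{x,y} P(x,y) log₂ P(x,y). Per-cell terms -P(x,y)·log₂P(x,y):
  X=0: 0.18894, 0.25632, 0.27565
  X=1: 0.37962, 0.47201, 0.23825
  X=2: 0.48420, 0.08145, 0.45330
Sum of the 9 terms: H(X,Y) = 2.8297 bits

Marginal of X (row sums):
  P(X=0) = 0.041 + 0.065 + 0.073 = 0.179
  P(X=1) = 0.128 + 0.209 + 0.058 = 0.395
  P(X=2) = 0.225 + 0.013 + 0.188 = 0.426
H(X) = -[0.179·log₂(0.179) + 0.395·log₂(0.395) + 0.426·log₂(0.426)]
  = 0.44427 + 0.52933 + 0.52444 = 1.4980 bits

H(Y|X) = H(X,Y) - H(X) = 2.8297 - 1.4980 = 1.3317 bits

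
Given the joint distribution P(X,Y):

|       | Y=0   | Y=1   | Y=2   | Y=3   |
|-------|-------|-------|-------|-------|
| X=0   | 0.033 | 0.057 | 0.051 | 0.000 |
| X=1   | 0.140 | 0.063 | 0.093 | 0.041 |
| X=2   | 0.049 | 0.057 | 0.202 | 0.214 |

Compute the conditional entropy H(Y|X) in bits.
1.7470 bits

H(Y|X) = H(X,Y) - H(X)

H(X,Y) = -Σ_{x,y} P(x,y) log₂ P(x,y). Per-cell terms -P(x,y)·log₂P(x,y):
  X=0: 0.1624, 0.2356, 0.2190, 0.0000
  X=1: 0.3971, 0.2513, 0.3187, 0.1889
  X=2: 0.2132, 0.2356, 0.4661, 0.4760
  (cells with P = 0 contribute 0)
Sum of the 12 terms: H(X,Y) = 3.1639 bits

Marginal of X (row sums):
  P(X=0) = 0.033 + 0.057 + 0.051 + 0.000 = 0.141
  P(X=1) = 0.140 + 0.063 + 0.093 + 0.041 = 0.337
  P(X=2) = 0.049 + 0.057 + 0.202 + 0.214 = 0.522
H(X) = -[0.141·log₂(0.141) + 0.337·log₂(0.337) + 0.522·log₂(0.522)]
  = 0.3985 + 0.5288 + 0.4896 = 1.4169 bits

H(Y|X) = H(X,Y) - H(X) = 3.1639 - 1.4169 = 1.7470 bits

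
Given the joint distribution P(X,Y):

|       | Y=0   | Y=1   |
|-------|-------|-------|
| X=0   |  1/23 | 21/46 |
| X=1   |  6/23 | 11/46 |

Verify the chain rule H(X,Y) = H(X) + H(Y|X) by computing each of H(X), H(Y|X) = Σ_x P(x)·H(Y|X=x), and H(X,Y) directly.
H(X) = 1.0000 bits, H(Y|X) = 0.7124 bits, H(X,Y) = 1.7124 bits

Marginal of X (row sums):
  P(X=0) = 1/23 + 21/46 = 1/2
  P(X=1) = 6/23 + 11/46 = 1/2
H(X) = -[(1/2)·log₂(1/2) + (1/2)·log₂(1/2)]
  = 0.5000 + 0.5000 = 1.0000 bits

H(Y|X) = Σ_x P(x)·H(Y|X=x):
  X=0: P(X=0) = 1/2, P(Y|X=0) = (2/23, 21/23) → H(Y|X=0) = 0.4262
  X=1: P(X=1) = 1/2, P(Y|X=1) = (12/23, 11/23) → H(Y|X=1) = 0.9986
H(Y|X) = (1/2)·0.4262 + (1/2)·0.9986 = 0.7124 bits

H(X,Y) = -Σ_{x,y} P(x,y) log₂ P(x,y). Per-cell terms -P(x,y)·log₂P(x,y):
  X=0: 0.1967, 0.5164
  X=1: 0.5057, 0.4936
Sum of the 4 terms: H(X,Y) = 1.7124 bits

Chain rule check:
  H(X) + H(Y|X) = 1.0000 + 0.7124 = 1.7124 bits
  H(X,Y) = 1.7124 bits
✓ Chain rule verified.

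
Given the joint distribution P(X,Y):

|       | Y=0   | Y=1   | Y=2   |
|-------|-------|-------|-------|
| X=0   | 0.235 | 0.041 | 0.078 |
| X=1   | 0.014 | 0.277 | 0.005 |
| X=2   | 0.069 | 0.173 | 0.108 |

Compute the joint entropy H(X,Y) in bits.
2.6553 bits

H(X,Y) = -Σ_{x,y} P(x,y) log₂ P(x,y). Per-cell terms -P(x,y)·log₂P(x,y):
  X=0: 0.4910, 0.1889, 0.2871
  X=1: 0.0862, 0.5130, 0.0382
  X=2: 0.2662, 0.4379, 0.3468
Sum of the 9 terms: H(X,Y) = 2.6553 bits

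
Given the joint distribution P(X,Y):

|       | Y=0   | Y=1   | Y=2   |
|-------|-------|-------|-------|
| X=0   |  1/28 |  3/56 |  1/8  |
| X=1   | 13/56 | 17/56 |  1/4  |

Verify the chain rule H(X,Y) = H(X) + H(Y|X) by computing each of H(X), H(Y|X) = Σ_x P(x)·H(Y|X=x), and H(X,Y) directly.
H(X) = 0.7496 bits, H(Y|X) = 1.5345 bits, H(X,Y) = 2.2841 bits

Marginal of X (row sums):
  P(X=0) = 1/28 + 3/56 + 1/8 = 3/14
  P(X=1) = 13/56 + 17/56 + 1/4 = 11/14
H(X) = -[(3/14)·log₂(3/14) + (11/14)·log₂(11/14)]
  = 0.4762 + 0.2734 = 0.7496 bits

H(Y|X) = Σ_x P(x)·H(Y|X=x):
  X=0: P(X=0) = 3/14, P(Y|X=0) = (1/6, 1/4, 7/12) → H(Y|X=0) = 1.3844
  X=1: P(X=1) = 11/14, P(Y|X=1) = (13/44, 17/44, 7/22) → H(Y|X=1) = 1.5754
H(Y|X) = (3/14)·1.3844 + (11/14)·1.5754 = 1.5345 bits

H(X,Y) = -Σ_{x,y} P(x,y) log₂ P(x,y). Per-cell terms -P(x,y)·log₂P(x,y):
  X=0: 0.1717, 0.2262, 0.3750
  X=1: 0.4891, 0.5221, 0.5000
Sum of the 6 terms: H(X,Y) = 2.2841 bits

Chain rule check:
  H(X) + H(Y|X) = 0.7496 + 1.5345 = 2.2841 bits
  H(X,Y) = 2.2841 bits
✓ Chain rule verified.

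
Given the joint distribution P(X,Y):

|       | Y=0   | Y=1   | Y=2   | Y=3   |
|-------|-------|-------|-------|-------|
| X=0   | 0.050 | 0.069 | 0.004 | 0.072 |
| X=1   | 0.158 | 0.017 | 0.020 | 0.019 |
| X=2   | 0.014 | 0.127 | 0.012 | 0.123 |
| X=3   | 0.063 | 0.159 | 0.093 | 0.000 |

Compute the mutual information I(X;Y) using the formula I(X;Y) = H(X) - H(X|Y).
0.4435 bits

I(X;Y) = H(X) - H(X|Y)

Marginal of X (row sums):
  P(X=0) = 0.050 + 0.069 + 0.004 + 0.072 = 0.195
  P(X=1) = 0.158 + 0.017 + 0.020 + 0.019 = 0.214
  P(X=2) = 0.014 + 0.127 + 0.012 + 0.123 = 0.276
  P(X=3) = 0.063 + 0.159 + 0.093 + 0.000 = 0.315
H(X) = -[0.195·log₂(0.195) + 0.214·log₂(0.214) + 0.276·log₂(0.276) + 0.315·log₂(0.315)]
  = 0.4599 + 0.4760 + 0.5126 + 0.5250 = 1.9735 bits

Marginal of Y (column sums):
  P(Y=0) = 0.050 + 0.158 + 0.014 + 0.063 = 0.285
  P(Y=1) = 0.069 + 0.017 + 0.127 + 0.159 = 0.372
  P(Y=2) = 0.004 + 0.020 + 0.012 + 0.093 = 0.129
  P(Y=3) = 0.072 + 0.019 + 0.123 + 0.000 = 0.214
H(X|Y) = Σ_y P(y)·H(X|Y=y):
  Y=0: P(Y=0) = 0.285, P(X|Y=0) = (10/57, 158/285, 14/285, 21/95) → H(X|Y=0) = 1.6072
  Y=1: P(Y=1) = 0.372, P(X|Y=1) = (23/124, 17/372, 127/372, 53/124) → H(X|Y=1) = 1.7077
  Y=2: P(Y=2) = 0.129, P(X|Y=2) = (4/129, 20/129, 4/43, 31/43) → H(X|Y=2) = 1.2314
  Y=3: P(Y=3) = 0.214, P(X|Y=3) = (36/107, 19/214, 123/214, 0) → H(X|Y=3) = 1.2981
H(X|Y) = 0.285·1.6072 + 0.372·1.7077 + 0.129·1.2314 + 0.214·1.2981 = 1.5300 bits

I(X;Y) = H(X) - H(X|Y) = 1.9735 - 1.5300 = 0.4435 bits

Cross-check via I(X;Y) = H(X) + H(Y) - H(X,Y): computing H(Y) from the column sums and H(X,Y) from the 16 cells in the same way gives H(Y) = 1.9040 bits and H(X,Y) = 3.4340 bits, so
I(X;Y) = 1.9735 + 1.9040 - 3.4340 = 0.4435 bits ✓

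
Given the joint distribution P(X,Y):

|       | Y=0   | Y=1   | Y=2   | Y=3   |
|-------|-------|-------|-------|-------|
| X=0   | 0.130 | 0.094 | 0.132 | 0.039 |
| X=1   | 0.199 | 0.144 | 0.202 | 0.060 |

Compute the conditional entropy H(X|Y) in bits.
0.9680 bits

H(X|Y) = H(X,Y) - H(Y)

H(X,Y) = -Σ_{x,y} P(x,y) log₂ P(x,y). Per-cell terms -P(x,y)·log₂P(x,y):
  X=0: 0.38264414, 0.32065237, 0.38562350, 0.18253490
  X=1: 0.46350277, 0.40260374, 0.46612971, 0.24353362
Sum of the 8 terms: H(X,Y) = 2.84722475 bits

Marginal of Y (column sums):
  P(Y=0) = 0.130 + 0.199 = 0.329
  P(Y=1) = 0.094 + 0.144 = 0.238
  P(Y=2) = 0.132 + 0.202 = 0.334
  P(Y=3) = 0.039 + 0.060 = 0.099
H(Y) = -[0.329·log₂(0.329) + 0.238·log₂(0.238) + 0.334·log₂(0.334) + 0.099·log₂(0.099)]
  = 0.52766353 + 0.49289003 + 0.52841472 + 0.33030634 = 1.87927462 bits

H(X|Y) = H(X,Y) - H(Y) = 2.84722475 - 1.87927462 = 0.9680 bits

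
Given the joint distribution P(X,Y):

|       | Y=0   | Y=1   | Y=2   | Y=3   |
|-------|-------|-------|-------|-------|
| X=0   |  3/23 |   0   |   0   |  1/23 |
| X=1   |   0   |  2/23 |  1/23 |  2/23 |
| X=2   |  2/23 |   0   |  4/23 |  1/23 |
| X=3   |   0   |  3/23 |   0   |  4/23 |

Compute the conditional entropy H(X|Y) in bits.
1.1878 bits

H(X|Y) = H(X,Y) - H(Y)

H(X,Y) = -Σ_{x,y} P(x,y) log₂ P(x,y). Per-cell terms -P(x,y)·log₂P(x,y):
  X=0: 0.38330, 0.00000, 0.00000, 0.19668
  X=1: 0.00000, 0.30640, 0.19668, 0.30640
  X=2: 0.30640, 0.00000, 0.43888, 0.19668
  X=3: 0.00000, 0.38330, 0.00000, 0.43888
  (cells with P = 0 contribute 0)
Sum of the 16 terms: H(X,Y) = 3.1536 bits

Marginal of Y (column sums):
  P(Y=0) = 3/23 + 0 + 2/23 + 0 = 5/23
  P(Y=1) = 0 + 2/23 + 0 + 3/23 = 5/23
  P(Y=2) = 0 + 1/23 + 4/23 + 0 = 5/23
  P(Y=3) = 1/23 + 2/23 + 1/23 + 4/23 = 8/23
H(Y) = -[(5/23)·log₂(5/23) + (5/23)·log₂(5/23) + (5/23)·log₂(5/23) + (8/23)·log₂(8/23)]
  = 0.47862 + 0.47862 + 0.47862 + 0.52993 = 1.9658 bits

H(X|Y) = H(X,Y) - H(Y) = 3.1536 - 1.9658 = 1.1878 bits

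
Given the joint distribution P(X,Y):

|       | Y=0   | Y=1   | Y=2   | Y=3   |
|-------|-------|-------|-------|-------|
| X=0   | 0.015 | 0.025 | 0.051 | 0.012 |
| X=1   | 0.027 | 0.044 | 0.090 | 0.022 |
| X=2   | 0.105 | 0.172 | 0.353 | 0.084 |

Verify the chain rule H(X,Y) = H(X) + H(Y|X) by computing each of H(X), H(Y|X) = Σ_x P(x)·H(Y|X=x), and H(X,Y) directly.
H(X) = 1.1331 bits, H(Y|X) = 1.7678 bits, H(X,Y) = 2.9009 bits

Marginal of X (row sums):
  P(X=0) = 0.015 + 0.025 + 0.051 + 0.012 = 0.103
  P(X=1) = 0.027 + 0.044 + 0.090 + 0.022 = 0.183
  P(X=2) = 0.105 + 0.172 + 0.353 + 0.084 = 0.714
H(X) = -[0.103·log₂(0.103) + 0.183·log₂(0.183) + 0.714·log₂(0.714)]
  = 0.337766 + 0.448365 + 0.347007 = 1.1331 bits

H(Y|X) = Σ_x P(x)·H(Y|X=x):
  X=0: P(X=0) = 0.103, P(Y|X=0) = (15/103, 25/103, 51/103, 12/103) → H(Y|X=0) = 1.764044
  X=1: P(X=1) = 0.183, P(Y|X=1) = (9/61, 44/183, 30/61, 22/183) → H(Y|X=1) = 1.772688
  X=2: P(X=2) = 0.714, P(Y|X=2) = (5/34, 86/357, 353/714, 2/17) → H(Y|X=2) = 1.767046
H(Y|X) = 0.103·1.764044 + 0.183·1.772688 + 0.714·1.767046 = 1.7678 bits

H(X,Y) = -Σ_{x,y} P(x,y) log₂ P(x,y). Per-cell terms -P(x,y)·log₂P(x,y):
  X=0: 0.090883, 0.133048, 0.218961, 0.076570
  X=1: 0.140694, 0.198280, 0.312654, 0.121140
  X=2: 0.341412, 0.436797, 0.530298, 0.300171
Sum of the 12 terms: H(X,Y) = 2.9009 bits

Chain rule check:
  H(X) + H(Y|X) = 1.1331 + 1.7678 = 2.9009 bits
  H(X,Y) = 2.9009 bits
✓ Chain rule verified.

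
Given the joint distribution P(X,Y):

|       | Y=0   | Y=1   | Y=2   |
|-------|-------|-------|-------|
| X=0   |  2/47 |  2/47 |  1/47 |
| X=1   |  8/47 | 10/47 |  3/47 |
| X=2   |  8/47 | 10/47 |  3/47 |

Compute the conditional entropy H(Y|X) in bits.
1.4498 bits

H(Y|X) = H(X,Y) - H(X)

H(X,Y) = -Σ_{x,y} P(x,y) log₂ P(x,y). Per-cell terms -P(x,y)·log₂P(x,y):
  X=0: 0.19381, 0.19381, 0.11818
  X=1: 0.43482, 0.47503, 0.25338
  X=2: 0.43482, 0.47503, 0.25338
Sum of the 9 terms: H(X,Y) = 2.8323 bits

Marginal of X (row sums):
  P(X=0) = 2/47 + 2/47 + 1/47 = 5/47
  P(X=1) = 8/47 + 10/47 + 3/47 = 21/47
  P(X=2) = 8/47 + 10/47 + 3/47 = 21/47
H(X) = -[(5/47)·log₂(5/47) + (21/47)·log₂(21/47) + (21/47)·log₂(21/47)]
  = 0.34390 + 0.51931 + 0.51931 = 1.3825 bits

H(Y|X) = H(X,Y) - H(X) = 2.8323 - 1.3825 = 1.4498 bits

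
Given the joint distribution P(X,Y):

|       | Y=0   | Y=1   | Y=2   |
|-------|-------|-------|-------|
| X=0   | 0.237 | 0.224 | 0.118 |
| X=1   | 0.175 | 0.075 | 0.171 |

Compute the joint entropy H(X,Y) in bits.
2.4956 bits

H(X,Y) = -Σ_{x,y} P(x,y) log₂ P(x,y). Per-cell terms -P(x,y)·log₂P(x,y):
  X=0: 0.49226, 0.48349, 0.36381
  X=1: 0.44005, 0.28027, 0.43570
Sum of the 6 terms: H(X,Y) = 2.4956 bits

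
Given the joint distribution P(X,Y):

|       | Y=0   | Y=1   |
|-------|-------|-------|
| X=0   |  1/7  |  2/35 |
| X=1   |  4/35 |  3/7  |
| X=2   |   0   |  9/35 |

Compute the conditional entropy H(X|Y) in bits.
1.2000 bits

H(X|Y) = H(X,Y) - H(Y)

H(X,Y) = -Σ_{x,y} P(x,y) log₂ P(x,y). Per-cell terms -P(x,y)·log₂P(x,y):
  X=0: 0.4011, 0.2360
  X=1: 0.3576, 0.5239
  X=2: 0.0000, 0.5038
  (cells with P = 0 contribute 0)
Sum of the 6 terms: H(X,Y) = 2.0224 bits

Marginal of Y (column sums):
  P(Y=0) = 1/7 + 4/35 + 0 = 9/35
  P(Y=1) = 2/35 + 3/7 + 9/35 = 26/35
H(Y) = -[(9/35)·log₂(9/35) + (26/35)·log₂(26/35)]
  = 0.5038 + 0.3186 = 0.8224 bits

H(X|Y) = H(X,Y) - H(Y) = 2.0224 - 0.8224 = 1.2000 bits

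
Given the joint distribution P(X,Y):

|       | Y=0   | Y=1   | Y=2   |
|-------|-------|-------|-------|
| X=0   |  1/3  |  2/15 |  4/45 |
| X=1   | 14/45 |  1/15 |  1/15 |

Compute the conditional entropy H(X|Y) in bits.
0.9808 bits

H(X|Y) = H(X,Y) - H(Y)

H(X,Y) = -Σ_{x,y} P(x,y) log₂ P(x,y). Per-cell terms -P(x,y)·log₂P(x,y):
  X=0: 0.52832, 0.38759, 0.31039
  X=1: 0.52407, 0.26046, 0.26046
Sum of the 6 terms: H(X,Y) = 2.2713 bits

Marginal of Y (column sums):
  P(Y=0) = 1/3 + 14/45 = 29/45
  P(Y=1) = 2/15 + 1/15 = 1/5
  P(Y=2) = 4/45 + 1/15 = 7/45
H(Y) = -[(29/45)·log₂(29/45) + (1/5)·log₂(1/5) + (7/45)·log₂(7/45)]
  = 0.40850 + 0.46439 + 0.41759 = 1.2905 bits

H(X|Y) = H(X,Y) - H(Y) = 2.2713 - 1.2905 = 0.9808 bits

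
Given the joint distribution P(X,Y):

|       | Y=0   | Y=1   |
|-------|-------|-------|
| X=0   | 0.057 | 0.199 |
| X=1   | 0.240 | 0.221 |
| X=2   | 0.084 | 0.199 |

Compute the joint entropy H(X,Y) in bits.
2.4382 bits

H(X,Y) = -Σ_{x,y} P(x,y) log₂ P(x,y). Per-cell terms -P(x,y)·log₂P(x,y):
  X=0: 0.2356, 0.4635
  X=1: 0.4941, 0.4813
  X=2: 0.3002, 0.4635
Sum of the 6 terms: H(X,Y) = 2.4382 bits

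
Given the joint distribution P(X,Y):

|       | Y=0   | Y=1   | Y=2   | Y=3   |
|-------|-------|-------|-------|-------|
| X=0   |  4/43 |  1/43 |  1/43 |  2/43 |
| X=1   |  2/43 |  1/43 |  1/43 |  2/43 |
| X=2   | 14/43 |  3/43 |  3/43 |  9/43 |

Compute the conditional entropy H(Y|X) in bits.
1.7453 bits

H(Y|X) = H(X,Y) - H(X)

H(X,Y) = -Σ_{x,y} P(x,y) log₂ P(x,y). Per-cell terms -P(x,y)·log₂P(x,y):
  X=0: 0.31872, 0.12619, 0.12619, 0.20587
  X=1: 0.20587, 0.12619, 0.12619, 0.20587
  X=2: 0.52709, 0.26800, 0.26800, 0.47226
Sum of the 12 terms: H(X,Y) = 2.9764 bits

Marginal of X (row sums):
  P(X=0) = 4/43 + 1/43 + 1/43 + 2/43 = 8/43
  P(X=1) = 2/43 + 1/43 + 1/43 + 2/43 = 6/43
  P(X=2) = 14/43 + 3/43 + 3/43 + 9/43 = 29/43
H(X) = -[(8/43)·log₂(8/43) + (6/43)·log₂(6/43) + (29/43)·log₂(29/43)]
  = 0.45140 + 0.39646 + 0.38326 = 1.2311 bits

H(Y|X) = H(X,Y) - H(X) = 2.9764 - 1.2311 = 1.7453 bits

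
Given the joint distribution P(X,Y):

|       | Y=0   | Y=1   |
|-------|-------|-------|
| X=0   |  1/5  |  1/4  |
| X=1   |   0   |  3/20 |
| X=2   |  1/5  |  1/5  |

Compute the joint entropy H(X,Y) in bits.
2.3037 bits

H(X,Y) = -Σ_{x,y} P(x,y) log₂ P(x,y). Per-cell terms -P(x,y)·log₂P(x,y):
  X=0: 0.4644, 0.5000
  X=1: 0.0000, 0.4105
  X=2: 0.4644, 0.4644
  (cells with P = 0 contribute 0)
Sum of the 6 terms: H(X,Y) = 2.3037 bits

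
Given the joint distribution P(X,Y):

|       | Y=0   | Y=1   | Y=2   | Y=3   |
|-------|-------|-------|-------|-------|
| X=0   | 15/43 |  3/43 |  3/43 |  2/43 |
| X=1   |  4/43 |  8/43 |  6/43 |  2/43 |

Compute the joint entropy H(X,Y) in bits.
2.6443 bits

H(X,Y) = -Σ_{x,y} P(x,y) log₂ P(x,y). Per-cell terms -P(x,y)·log₂P(x,y):
  X=0: 0.53001, 0.26800, 0.26800, 0.20587
  X=1: 0.31872, 0.45140, 0.39646, 0.20587
Sum of the 8 terms: H(X,Y) = 2.6443 bits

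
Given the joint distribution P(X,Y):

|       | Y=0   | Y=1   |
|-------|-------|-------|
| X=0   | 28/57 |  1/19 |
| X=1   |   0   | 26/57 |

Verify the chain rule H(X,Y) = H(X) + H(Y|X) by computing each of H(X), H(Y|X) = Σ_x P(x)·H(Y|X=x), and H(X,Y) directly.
H(X) = 0.9944 bits, H(Y|X) = 0.2495 bits, H(X,Y) = 1.2439 bits

Marginal of X (row sums):
  P(X=0) = 28/57 + 1/19 = 31/57
  P(X=1) = 0 + 26/57 = 26/57
H(X) = -[(31/57)·log₂(31/57) + (26/57)·log₂(26/57)]
  = 0.477886 + 0.516556 = 0.9944 bits

H(Y|X) = Σ_x P(x)·H(Y|X=x):
  X=0: P(X=0) = 31/57, P(Y|X=0) = (28/31, 3/31) → H(Y|X=0) = 0.458686
  X=1: P(X=1) = 26/57, P(Y|X=1) = (0, 1) → H(Y|X=1) = 0.000000
H(Y|X) = (31/57)·0.458686 + (26/57)·0.000000 = 0.2495 bits

H(X,Y) = -Σ_{x,y} P(x,y) log₂ P(x,y). Per-cell terms -P(x,y)·log₂P(x,y):
  X=0: 0.503772, 0.223575
  X=1: 0.000000, 0.516556
  (cells with P = 0 contribute 0)
Sum of the 4 terms: H(X,Y) = 1.2439 bits

Chain rule check:
  H(X) + H(Y|X) = 0.9944 + 0.2495 = 1.2439 bits
  H(X,Y) = 1.2439 bits
✓ Chain rule verified.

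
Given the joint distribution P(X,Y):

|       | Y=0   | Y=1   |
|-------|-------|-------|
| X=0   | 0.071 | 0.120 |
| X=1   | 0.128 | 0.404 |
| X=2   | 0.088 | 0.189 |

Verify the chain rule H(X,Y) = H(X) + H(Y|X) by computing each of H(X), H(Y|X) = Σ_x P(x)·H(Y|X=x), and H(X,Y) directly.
H(X) = 1.4536 bits, H(Y|X) = 0.8551 bits, H(X,Y) = 2.3087 bits

Marginal of X (row sums):
  P(X=0) = 0.071 + 0.120 = 0.191
  P(X=1) = 0.128 + 0.404 = 0.532
  P(X=2) = 0.088 + 0.189 = 0.277
H(X) = -[0.191·log₂(0.191) + 0.532·log₂(0.532) + 0.277·log₂(0.277)]
  = 0.45618 + 0.48439 + 0.51302 = 1.4536 bits

H(Y|X) = Σ_x P(x)·H(Y|X=x):
  X=0: P(X=0) = 0.191, P(Y|X=0) = (71/191, 120/191) → H(Y|X=0) = 0.95199
  X=1: P(X=1) = 0.532, P(Y|X=1) = (32/133, 101/133) → H(Y|X=1) = 0.79604
  X=2: P(X=2) = 0.277, P(Y|X=2) = (88/277, 189/277) → H(Y|X=2) = 0.90185
H(Y|X) = 0.191·0.95199 + 0.532·0.79604 + 0.277·0.90185 = 0.8551 bits

H(X,Y) = -Σ_{x,y} P(x,y) log₂ P(x,y). Per-cell terms -P(x,y)·log₂P(x,y):
  X=0: 0.27094, 0.36707
  X=1: 0.37962, 0.52826
  X=2: 0.30856, 0.45427
Sum of the 6 terms: H(X,Y) = 2.3087 bits

Chain rule check:
  H(X) + H(Y|X) = 1.4536 + 0.8551 = 2.3087 bits
  H(X,Y) = 2.3087 bits
✓ Chain rule verified.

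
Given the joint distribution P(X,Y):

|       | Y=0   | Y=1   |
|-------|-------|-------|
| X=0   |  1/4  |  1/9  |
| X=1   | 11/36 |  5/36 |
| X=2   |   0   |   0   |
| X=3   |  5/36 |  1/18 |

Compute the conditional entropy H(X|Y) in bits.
1.5097 bits

H(X|Y) = H(X,Y) - H(Y)

H(X,Y) = -Σ_{x,y} P(x,y) log₂ P(x,y). Per-cell terms -P(x,y)·log₂P(x,y):
  X=0: 0.50000, 0.35221
  X=1: 0.52265, 0.39556
  X=2: 0.00000, 0.00000
  X=3: 0.39556, 0.23166
  (cells with P = 0 contribute 0)
Sum of the 8 terms: H(X,Y) = 2.39764 bits

Marginal of Y (column sums):
  P(Y=0) = 1/4 + 11/36 + 0 + 5/36 = 25/36
  P(Y=1) = 1/9 + 5/36 + 0 + 1/18 = 11/36
H(Y) = -[(25/36)·log₂(25/36) + (11/36)·log₂(11/36)]
  = 0.36533 + 0.52265 = 0.88798 bits

H(X|Y) = H(X,Y) - H(Y) = 2.39764 - 0.88798 = 1.5097 bits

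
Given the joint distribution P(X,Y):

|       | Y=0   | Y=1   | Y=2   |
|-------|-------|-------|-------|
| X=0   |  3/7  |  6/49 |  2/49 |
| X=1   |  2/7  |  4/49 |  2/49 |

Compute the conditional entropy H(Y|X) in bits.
1.1075 bits

H(Y|X) = H(X,Y) - H(X)

H(X,Y) = -Σ_{x,y} P(x,y) log₂ P(x,y). Per-cell terms -P(x,y)·log₂P(x,y):
  X=0: 0.523882, 0.370989, 0.188356
  X=1: 0.516387, 0.295078, 0.188356
Sum of the 6 terms: H(X,Y) = 2.08305 bits

Marginal of X (row sums):
  P(X=0) = 3/7 + 6/49 + 2/49 = 29/49
  P(X=1) = 2/7 + 4/49 + 2/49 = 20/49
H(X) = -[(29/49)·log₂(29/49) + (20/49)·log₂(20/49)]
  = 0.447860 + 0.527666 = 0.97553 bits

H(Y|X) = H(X,Y) - H(X) = 2.08305 - 0.97553 = 1.1075 bits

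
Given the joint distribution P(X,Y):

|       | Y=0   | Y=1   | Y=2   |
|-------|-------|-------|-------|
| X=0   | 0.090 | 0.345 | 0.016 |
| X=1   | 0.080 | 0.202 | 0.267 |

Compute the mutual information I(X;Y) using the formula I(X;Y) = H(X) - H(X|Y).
0.2150 bits

I(X;Y) = H(X) - H(X|Y)

Marginal of X (row sums):
  P(X=0) = 0.090 + 0.345 + 0.016 = 0.451
  P(X=1) = 0.080 + 0.202 + 0.267 = 0.549
H(X) = -[0.451·log₂(0.451) + 0.549·log₂(0.549)]
  = 0.518109 + 0.474952 = 0.99306 bits

Marginal of Y (column sums):
  P(Y=0) = 0.090 + 0.080 = 0.170
  P(Y=1) = 0.345 + 0.202 = 0.547
  P(Y=2) = 0.016 + 0.267 = 0.283
H(X|Y) = Σ_y P(y)·H(X|Y=y):
  Y=0: P(Y=0) = 0.170, P(X|Y=0) = (9/17, 8/17) → H(X|Y=0) = 0.997503
  Y=1: P(Y=1) = 0.547, P(X|Y=1) = (345/547, 202/547) → H(X|Y=1) = 0.950123
  Y=2: P(Y=2) = 0.283, P(X|Y=2) = (16/283, 267/283) → H(X|Y=2) = 0.313542
H(X|Y) = 0.170·0.997503 + 0.547·0.950123 + 0.283·0.313542 = 0.77803 bits

I(X;Y) = H(X) - H(X|Y) = 0.99306 - 0.77803 = 0.2150 bits

Cross-check via I(X;Y) = H(X) + H(Y) - H(X,Y): computing H(Y) from the column sums and H(X,Y) from the 6 cells in the same way gives H(Y) = 1.42607 bits and H(X,Y) = 2.20409 bits, so
I(X;Y) = 0.99306 + 1.42607 - 2.20409 = 0.2150 bits ✓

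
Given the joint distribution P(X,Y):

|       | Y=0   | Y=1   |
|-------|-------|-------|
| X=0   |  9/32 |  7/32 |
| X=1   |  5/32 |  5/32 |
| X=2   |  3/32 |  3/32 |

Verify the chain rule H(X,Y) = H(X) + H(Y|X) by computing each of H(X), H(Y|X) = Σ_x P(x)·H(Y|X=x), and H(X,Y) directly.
H(X) = 1.4772 bits, H(Y|X) = 0.9943 bits, H(X,Y) = 2.4716 bits

Marginal of X (row sums):
  P(X=0) = 9/32 + 7/32 = 1/2
  P(X=1) = 5/32 + 5/32 = 5/16
  P(X=2) = 3/32 + 3/32 = 3/16
H(X) = -[(1/2)·log₂(1/2) + (5/16)·log₂(5/16) + (3/16)·log₂(3/16)]
  = 0.500000 + 0.524397 + 0.452820 = 1.4772 bits

H(Y|X) = Σ_x P(x)·H(Y|X=x):
  X=0: P(X=0) = 1/2, P(Y|X=0) = (9/16, 7/16) → H(Y|X=0) = 0.988699
  X=1: P(X=1) = 5/16, P(Y|X=1) = (1/2, 1/2) → H(Y|X=1) = 1.000000
  X=2: P(X=2) = 3/16, P(Y|X=2) = (1/2, 1/2) → H(Y|X=2) = 1.000000
H(Y|X) = (1/2)·0.988699 + (5/16)·1.000000 + (3/16)·1.000000 = 0.9943 bits

H(X,Y) = -Σ_{x,y} P(x,y) log₂ P(x,y). Per-cell terms -P(x,y)·log₂P(x,y):
  X=0: 0.514709, 0.479641
  X=1: 0.418449, 0.418449
  X=2: 0.320160, 0.320160
Sum of the 6 terms: H(X,Y) = 2.4716 bits

Chain rule check:
  H(X) + H(Y|X) = 1.4772 + 0.9943 = 2.4715 bits
  H(X,Y) = 2.4716 bits
✓ Chain rule verified (Δ = 0.0001 is 4-dp rounding noise: each of the three values was rounded independently).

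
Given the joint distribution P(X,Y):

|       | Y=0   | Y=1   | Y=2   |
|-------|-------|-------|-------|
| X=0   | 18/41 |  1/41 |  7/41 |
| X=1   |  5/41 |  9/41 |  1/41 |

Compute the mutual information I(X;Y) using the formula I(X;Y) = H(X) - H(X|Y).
0.3032 bits

I(X;Y) = H(X) - H(X|Y)

Marginal of X (row sums):
  P(X=0) = 18/41 + 1/41 + 7/41 = 26/41
  P(X=1) = 5/41 + 9/41 + 1/41 = 15/41
H(X) = -[(26/41)·log₂(26/41) + (15/41)·log₂(15/41)]
  = 0.41671 + 0.53073 = 0.94744 bits

Marginal of Y (column sums):
  P(Y=0) = 18/41 + 5/41 = 23/41
  P(Y=1) = 1/41 + 9/41 = 10/41
  P(Y=2) = 7/41 + 1/41 = 8/41
H(X|Y) = Σ_y P(y)·H(X|Y=y):
  Y=0: P(Y=0) = 23/41, P(X|Y=0) = (18/23, 5/23) → H(X|Y=0) = 0.75538
  Y=1: P(Y=1) = 10/41, P(X|Y=1) = (1/10, 9/10) → H(X|Y=1) = 0.46900
  Y=2: P(Y=2) = 8/41, P(X|Y=2) = (7/8, 1/8) → H(X|Y=2) = 0.54356
H(X|Y) = (23/41)·0.75538 + (10/41)·0.46900 + (8/41)·0.54356 = 0.64420 bits

I(X;Y) = H(X) - H(X|Y) = 0.94744 - 0.64420 = 0.3032 bits

Cross-check via I(X;Y) = H(X) + H(Y) - H(X,Y): computing H(Y) from the column sums and H(X,Y) from the 6 cells in the same way gives H(Y) = 1.42435 bits and H(X,Y) = 2.06855 bits, so
I(X;Y) = 0.94744 + 1.42435 - 2.06855 = 0.3032 bits ✓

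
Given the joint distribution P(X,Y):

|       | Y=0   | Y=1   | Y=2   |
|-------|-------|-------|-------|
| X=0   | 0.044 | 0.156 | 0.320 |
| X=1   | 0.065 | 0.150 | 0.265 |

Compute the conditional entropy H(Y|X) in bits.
1.3182 bits

H(Y|X) = H(X,Y) - H(X)

H(X,Y) = -Σ_{x,y} P(x,y) log₂ P(x,y). Per-cell terms -P(x,y)·log₂P(x,y):
  X=0: 0.198280, 0.418140, 0.526034
  X=1: 0.256322, 0.410545, 0.507723
Sum of the 6 terms: H(X,Y) = 2.31704 bits

Marginal of X (row sums):
  P(X=0) = 0.044 + 0.156 + 0.320 = 0.520
  P(X=1) = 0.065 + 0.150 + 0.265 = 0.480
H(X) = -[0.520·log₂(0.520) + 0.480·log₂(0.480)]
  = 0.490577 + 0.508269 = 0.99885 bits

H(Y|X) = H(X,Y) - H(X) = 2.31704 - 0.99885 = 1.3182 bits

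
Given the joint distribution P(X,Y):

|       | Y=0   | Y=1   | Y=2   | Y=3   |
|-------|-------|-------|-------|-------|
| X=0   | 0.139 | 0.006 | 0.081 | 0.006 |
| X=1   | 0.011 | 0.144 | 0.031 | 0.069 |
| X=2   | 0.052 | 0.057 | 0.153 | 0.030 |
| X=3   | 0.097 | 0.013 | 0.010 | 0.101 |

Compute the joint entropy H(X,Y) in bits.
3.5056 bits

H(X,Y) = -Σ_{x,y} P(x,y) log₂ P(x,y). Per-cell terms -P(x,y)·log₂P(x,y):
  X=0: 0.39571, 0.04428, 0.29370, 0.04428
  X=1: 0.07157, 0.40260, 0.15536, 0.26615
  X=2: 0.22180, 0.23557, 0.41438, 0.15177
  X=3: 0.32649, 0.08145, 0.06644, 0.33406
Sum of the 16 terms: H(X,Y) = 3.5056 bits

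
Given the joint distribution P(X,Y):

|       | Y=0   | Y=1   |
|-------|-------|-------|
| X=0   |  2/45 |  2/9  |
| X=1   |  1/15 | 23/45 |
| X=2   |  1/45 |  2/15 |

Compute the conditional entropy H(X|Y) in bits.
1.3803 bits

H(X|Y) = H(X,Y) - H(Y)

H(X,Y) = -Σ_{x,y} P(x,y) log₂ P(x,y). Per-cell terms -P(x,y)·log₂P(x,y):
  X=0: 0.1996, 0.4822
  X=1: 0.2605, 0.4949
  X=2: 0.1220, 0.3876
Sum of the 6 terms: H(X,Y) = 1.9468 bits

Marginal of Y (column sums):
  P(Y=0) = 2/45 + 1/15 + 1/45 = 2/15
  P(Y=1) = 2/9 + 23/45 + 2/15 = 13/15
H(Y) = -[(2/15)·log₂(2/15) + (13/15)·log₂(13/15)]
  = 0.3876 + 0.1789 = 0.5665 bits

H(X|Y) = H(X,Y) - H(Y) = 1.9468 - 0.5665 = 1.3803 bits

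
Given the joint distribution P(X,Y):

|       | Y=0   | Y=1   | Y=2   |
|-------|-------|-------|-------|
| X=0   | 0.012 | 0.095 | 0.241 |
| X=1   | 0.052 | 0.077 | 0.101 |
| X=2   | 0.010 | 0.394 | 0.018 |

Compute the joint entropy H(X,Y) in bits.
2.4348 bits

H(X,Y) = -Σ_{x,y} P(x,y) log₂ P(x,y). Per-cell terms -P(x,y)·log₂P(x,y):
  X=0: 0.07657, 0.32261, 0.49475
  X=1: 0.22180, 0.28482, 0.33406
  X=2: 0.06644, 0.52943, 0.10433
Sum of the 9 terms: H(X,Y) = 2.4348 bits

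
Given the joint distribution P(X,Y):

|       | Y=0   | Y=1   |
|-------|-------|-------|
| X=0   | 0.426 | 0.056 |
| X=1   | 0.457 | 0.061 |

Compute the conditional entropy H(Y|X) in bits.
0.5207 bits

H(Y|X) = H(X,Y) - H(X)

H(X,Y) = -Σ_{x,y} P(x,y) log₂ P(x,y). Per-cell terms -P(x,y)·log₂P(x,y):
  X=0: 0.524438, 0.232872
  X=1: 0.516288, 0.246138
Sum of the 4 terms: H(X,Y) = 1.519736 bits

Marginal of X (row sums):
  P(X=0) = 0.426 + 0.056 = 0.482
  P(X=1) = 0.457 + 0.061 = 0.518
H(X) = -[0.482·log₂(0.482) + 0.518·log₂(0.518)]
  = 0.507495 + 0.491570 = 0.999065 bits

H(Y|X) = H(X,Y) - H(X) = 1.519736 - 0.999065 = 0.5207 bits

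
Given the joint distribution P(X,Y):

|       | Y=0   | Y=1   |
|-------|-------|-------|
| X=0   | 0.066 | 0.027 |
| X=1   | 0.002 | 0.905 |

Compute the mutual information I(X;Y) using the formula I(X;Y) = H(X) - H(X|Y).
0.2571 bits

I(X;Y) = H(X) - H(X|Y)

Marginal of X (row sums):
  P(X=0) = 0.066 + 0.027 = 0.093
  P(X=1) = 0.002 + 0.905 = 0.907
H(X) = -[0.093·log₂(0.093) + 0.907·log₂(0.907)]
  = 0.318676 + 0.127729 = 0.446405 bits

Marginal of Y (column sums):
  P(Y=0) = 0.066 + 0.002 = 0.068
  P(Y=1) = 0.027 + 0.905 = 0.932
H(X|Y) = Σ_y P(y)·H(X|Y=y):
  Y=0: P(Y=0) = 0.068, P(X|Y=0) = (33/34, 1/34) → H(X|Y=0) = 0.191433
  Y=1: P(Y=1) = 0.932, P(X|Y=1) = (27/932, 905/932) → H(X|Y=1) = 0.189200
H(X|Y) = 0.068·0.191433 + 0.932·0.189200 = 0.189352 bits

I(X;Y) = H(X) - H(X|Y) = 0.446405 - 0.189352 = 0.2571 bits

Cross-check via I(X;Y) = H(X) + H(Y) - H(X,Y): computing H(Y) from the column sums and H(X,Y) from the 4 cells in the same way gives H(Y) = 0.358415 bits and H(X,Y) = 0.547767 bits, so
I(X;Y) = 0.446405 + 0.358415 - 0.547767 = 0.2571 bits ✓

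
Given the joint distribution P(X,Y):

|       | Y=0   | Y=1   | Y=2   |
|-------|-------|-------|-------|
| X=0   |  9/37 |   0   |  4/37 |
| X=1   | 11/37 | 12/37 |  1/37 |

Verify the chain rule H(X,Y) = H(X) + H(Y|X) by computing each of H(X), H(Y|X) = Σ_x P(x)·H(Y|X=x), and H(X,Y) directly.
H(X) = 0.9353 bits, H(Y|X) = 1.0957 bits, H(X,Y) = 2.0310 bits

Marginal of X (row sums):
  P(X=0) = 9/37 + 0 + 4/37 = 13/37
  P(X=1) = 11/37 + 12/37 + 1/37 = 24/37
H(X) = -[(13/37)·log₂(13/37) + (24/37)·log₂(24/37)]
  = 0.53019 + 0.40508 = 0.9353 bits

H(Y|X) = Σ_x P(x)·H(Y|X=x):
  X=0: P(X=0) = 13/37, P(Y|X=0) = (9/13, 0, 4/13) → H(Y|X=0) = 0.89049
  X=1: P(X=1) = 24/37, P(Y|X=1) = (11/24, 1/2, 1/24) → H(Y|X=1) = 1.20691
H(Y|X) = (13/37)·0.89049 + (24/37)·1.20691 = 1.0957 bits

H(X,Y) = -Σ_{x,y} P(x,y) log₂ P(x,y). Per-cell terms -P(x,y)·log₂P(x,y):
  X=0: 0.49610, 0.00000, 0.34697
  X=1: 0.52028, 0.52686, 0.14080
  (cells with P = 0 contribute 0)
Sum of the 6 terms: H(X,Y) = 2.0310 bits

Chain rule check:
  H(X) + H(Y|X) = 0.9353 + 1.0957 = 2.0310 bits
  H(X,Y) = 2.0310 bits
✓ Chain rule verified.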